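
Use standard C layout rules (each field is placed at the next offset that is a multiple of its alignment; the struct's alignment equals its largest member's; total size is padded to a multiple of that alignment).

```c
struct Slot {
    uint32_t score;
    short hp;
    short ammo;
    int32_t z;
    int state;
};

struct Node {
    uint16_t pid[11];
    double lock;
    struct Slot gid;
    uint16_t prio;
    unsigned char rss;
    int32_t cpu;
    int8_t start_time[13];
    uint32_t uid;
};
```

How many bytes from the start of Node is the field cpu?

Slot: 0..4  score  (4B, 4-aligned); 4..6  hp  (2B, 2-aligned); 6..8  ammo  (2B, 2-aligned); 8..12  z  (4B, 4-aligned); 12..16  state  (4B, 4-aligned); sizeof = 16, alignof = 4
0..22  pid  (22B, 2-aligned)
22..24  -- padding (2B)
24..32  lock  (8B, 8-aligned)
32..48  gid  (16B, 4-aligned)
48..50  prio  (2B, 2-aligned)
50..51  rss  (1B, 1-aligned)
51..52  -- padding (1B)
52..56  cpu  (4B, 4-aligned)

52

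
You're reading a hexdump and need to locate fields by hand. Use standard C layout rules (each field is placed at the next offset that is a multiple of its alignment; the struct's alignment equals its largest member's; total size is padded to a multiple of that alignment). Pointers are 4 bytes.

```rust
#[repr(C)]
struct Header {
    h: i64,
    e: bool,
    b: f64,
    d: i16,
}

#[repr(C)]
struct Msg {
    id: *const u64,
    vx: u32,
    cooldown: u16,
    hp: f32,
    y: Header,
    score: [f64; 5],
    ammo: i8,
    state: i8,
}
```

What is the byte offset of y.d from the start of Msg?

Header: 0..8  h  (8B, 8-aligned); 8..9  e  (1B, 1-aligned); 9..16  -- padding (7B); 16..24  b  (8B, 8-aligned); 24..26  d  (2B, 2-aligned); 26..32  -- tail padding (6B); sizeof = 32, alignof = 8
0..4  id  (4B, 4-aligned)
4..8  vx  (4B, 4-aligned)
8..10  cooldown  (2B, 2-aligned)
10..12  -- padding (2B)
12..16  hp  (4B, 4-aligned)
16..48  y  (32B, 8-aligned)
within Header: d at 24
16 + 24 = 40

40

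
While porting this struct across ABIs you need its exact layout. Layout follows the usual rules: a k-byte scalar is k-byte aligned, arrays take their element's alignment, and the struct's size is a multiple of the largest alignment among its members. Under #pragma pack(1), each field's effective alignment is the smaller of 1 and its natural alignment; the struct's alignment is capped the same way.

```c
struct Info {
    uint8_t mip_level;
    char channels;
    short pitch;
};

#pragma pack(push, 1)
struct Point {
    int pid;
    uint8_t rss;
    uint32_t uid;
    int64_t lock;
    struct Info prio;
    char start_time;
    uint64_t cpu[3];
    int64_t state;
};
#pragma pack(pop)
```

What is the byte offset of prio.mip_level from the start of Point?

17

Info: 0..1  mip_level  (1B, 1-aligned); 1..2  channels  (1B, 1-aligned); 2..4  pitch  (2B, 2-aligned); sizeof = 4, alignof = 2
0..4  pid  (4B, 1-aligned)
4..5  rss  (1B, 1-aligned)
5..9  uid  (4B, 1-aligned)
9..17  lock  (8B, 1-aligned)
17..21  prio  (4B, 1-aligned)
within Info: mip_level at 0
17 + 0 = 17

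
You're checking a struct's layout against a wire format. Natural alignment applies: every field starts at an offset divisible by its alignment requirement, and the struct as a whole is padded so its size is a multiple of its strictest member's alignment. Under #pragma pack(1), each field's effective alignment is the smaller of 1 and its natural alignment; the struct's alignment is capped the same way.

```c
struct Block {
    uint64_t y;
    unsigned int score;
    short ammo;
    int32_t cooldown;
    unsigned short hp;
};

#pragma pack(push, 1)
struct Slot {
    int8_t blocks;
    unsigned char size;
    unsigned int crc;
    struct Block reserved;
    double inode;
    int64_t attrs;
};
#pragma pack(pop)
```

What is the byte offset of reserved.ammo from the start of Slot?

18

Block: 0..8  y  (8B, 8-aligned); 8..12  score  (4B, 4-aligned); 12..14  ammo  (2B, 2-aligned); 14..16  -- padding (2B); 16..20  cooldown  (4B, 4-aligned); 20..22  hp  (2B, 2-aligned); 22..24  -- tail padding (2B); sizeof = 24, alignof = 8
0..1  blocks  (1B, 1-aligned)
1..2  size  (1B, 1-aligned)
2..6  crc  (4B, 1-aligned)
6..30  reserved  (24B, 1-aligned)
within Block: ammo at 12
6 + 12 = 18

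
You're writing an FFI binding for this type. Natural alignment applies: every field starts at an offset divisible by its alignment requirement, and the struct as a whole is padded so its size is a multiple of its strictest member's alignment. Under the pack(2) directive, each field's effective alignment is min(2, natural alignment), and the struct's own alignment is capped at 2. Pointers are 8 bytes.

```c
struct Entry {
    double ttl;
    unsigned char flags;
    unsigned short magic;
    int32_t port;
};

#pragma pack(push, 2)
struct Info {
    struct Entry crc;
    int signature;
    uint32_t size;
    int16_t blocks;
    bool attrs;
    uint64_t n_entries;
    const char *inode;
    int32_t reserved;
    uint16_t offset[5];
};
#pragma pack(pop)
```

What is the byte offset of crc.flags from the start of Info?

8

Entry: 0..8  ttl  (8B, 8-aligned); 8..9  flags  (1B, 1-aligned); 9..10  -- padding (1B); 10..12  magic  (2B, 2-aligned); 12..16  port  (4B, 4-aligned); sizeof = 16, alignof = 8
0..16  crc  (16B, 2-aligned)
within Entry: flags at 8
0 + 8 = 8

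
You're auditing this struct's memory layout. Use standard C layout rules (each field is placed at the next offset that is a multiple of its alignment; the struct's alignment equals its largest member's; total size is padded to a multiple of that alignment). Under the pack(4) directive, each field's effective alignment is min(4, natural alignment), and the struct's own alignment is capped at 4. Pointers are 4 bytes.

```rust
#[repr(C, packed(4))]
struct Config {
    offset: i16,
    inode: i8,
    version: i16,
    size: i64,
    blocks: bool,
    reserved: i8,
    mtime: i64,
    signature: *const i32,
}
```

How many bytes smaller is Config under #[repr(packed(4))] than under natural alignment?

natural layout:
  @0: offset [2B, align 2] → 2
  @2: inode [1B, align 1] → 3
  +1 pad (align 2)
  @4: version [2B, align 2] → 6
  +2 pad (align 8)
  @8: size [8B, align 8] → 16
  @16: blocks [1B, align 1] → 17
  @17: reserved [1B, align 1] → 18
  +6 pad (align 8)
  @24: mtime [8B, align 8] → 32
  @32: signature [4B, align 4] → 36
  +4 tail pad (align 8)
  size 40, align 8
packed(4) layout:
  @0: offset [2B, align 2] → 2
  @2: inode [1B, align 1] → 3
  +1 pad (align 2)
  @4: version [2B, align 2] → 6
  +2 pad (align 4)
  @8: size [8B, align 4] → 16
  @16: blocks [1B, align 1] → 17
  @17: reserved [1B, align 1] → 18
  +2 pad (align 4)
  @20: mtime [8B, align 4] → 28
  @28: signature [4B, align 4] → 32
  size 32, align 4
40 − 32 = 8

8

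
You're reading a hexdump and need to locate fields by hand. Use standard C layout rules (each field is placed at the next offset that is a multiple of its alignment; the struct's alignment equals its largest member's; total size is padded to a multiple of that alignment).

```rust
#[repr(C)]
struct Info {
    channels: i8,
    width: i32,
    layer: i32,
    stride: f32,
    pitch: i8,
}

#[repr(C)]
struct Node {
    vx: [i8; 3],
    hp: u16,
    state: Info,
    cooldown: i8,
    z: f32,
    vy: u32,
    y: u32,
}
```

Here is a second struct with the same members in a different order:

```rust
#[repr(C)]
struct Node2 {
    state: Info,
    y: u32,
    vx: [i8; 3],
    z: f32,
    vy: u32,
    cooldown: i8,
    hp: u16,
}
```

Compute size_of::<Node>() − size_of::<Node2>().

Info: 0..1  channels  (1B, 1-aligned); 1..4  -- padding (3B); 4..8  width  (4B, 4-aligned); 8..12  layer  (4B, 4-aligned); 12..16  stride  (4B, 4-aligned); 16..17  pitch  (1B, 1-aligned); 17..20  -- tail padding (3B); sizeof = 20, alignof = 4
0..3  vx  (3B, 1-aligned)
3..4  -- padding (1B)
4..6  hp  (2B, 2-aligned)
6..8  -- padding (2B)
8..28  state  (20B, 4-aligned)
28..29  cooldown  (1B, 1-aligned)
29..32  -- padding (3B)
32..36  z  (4B, 4-aligned)
36..40  vy  (4B, 4-aligned)
40..44  y  (4B, 4-aligned)
sizeof = 44, alignof = 4
— Node2 —
0..20  state  (20B, 4-aligned)
20..24  y  (4B, 4-aligned)
24..27  vx  (3B, 1-aligned)
27..28  -- padding (1B)
28..32  z  (4B, 4-aligned)
32..36  vy  (4B, 4-aligned)
36..37  cooldown  (1B, 1-aligned)
37..38  -- padding (1B)
38..40  hp  (2B, 2-aligned)
sizeof = 40, alignof = 4
44 − 40 = 4

4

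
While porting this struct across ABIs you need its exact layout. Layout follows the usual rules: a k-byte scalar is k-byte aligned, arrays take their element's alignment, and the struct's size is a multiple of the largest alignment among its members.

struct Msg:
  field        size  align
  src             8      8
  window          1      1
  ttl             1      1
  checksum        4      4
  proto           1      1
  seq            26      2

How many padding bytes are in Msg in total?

0..8  src  (8B, 8-aligned)
8..9  window  (1B, 1-aligned)
9..10  ttl  (1B, 1-aligned)
10..12  -- padding (2B)
12..16  checksum  (4B, 4-aligned)
16..17  proto  (1B, 1-aligned)
17..18  -- padding (1B)
18..44  seq  (26B, 2-aligned)
44..48  -- tail padding (4B)
sizeof = 48, alignof = 8
data bytes 41, size 48 → padding 7

7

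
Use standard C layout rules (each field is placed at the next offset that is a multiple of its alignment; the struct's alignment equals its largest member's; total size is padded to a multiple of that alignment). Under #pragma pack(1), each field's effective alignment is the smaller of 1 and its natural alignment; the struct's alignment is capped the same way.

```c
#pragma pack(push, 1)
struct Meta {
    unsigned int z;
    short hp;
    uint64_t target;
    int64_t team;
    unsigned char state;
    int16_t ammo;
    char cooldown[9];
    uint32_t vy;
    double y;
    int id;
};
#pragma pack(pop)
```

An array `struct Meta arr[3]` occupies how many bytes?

@0: z [4B, align 1] → 4
@4: hp [2B, align 1] → 6
@6: target [8B, align 1] → 14
@14: team [8B, align 1] → 22
@22: state [1B, align 1] → 23
@23: ammo [2B, align 1] → 25
@25: cooldown [9B, align 1] → 34
@34: vy [4B, align 1] → 38
@38: y [8B, align 1] → 46
@46: id [4B, align 1] → 50
size 50, align 1
array of 3: 3 × 50 = 150

150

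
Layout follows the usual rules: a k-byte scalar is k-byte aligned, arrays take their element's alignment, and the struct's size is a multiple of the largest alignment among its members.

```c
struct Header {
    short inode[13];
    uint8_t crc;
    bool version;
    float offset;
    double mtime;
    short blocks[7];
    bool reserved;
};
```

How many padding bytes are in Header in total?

1

inode at 0 (size 26, align 2) → ends 26
crc at 26 (size 1, align 1) → ends 27
version at 27 (size 1, align 1) → ends 28
offset at 28 (size 4, align 4) → ends 32
mtime at 32 (size 8, align 8) → ends 40
blocks at 40 (size 14, align 2) → ends 54
reserved at 54 (size 1, align 1) → ends 55
tail pad 1 to reach multiple of 8
total 56 bytes, alignment 8
data bytes 55, size 56 → padding 1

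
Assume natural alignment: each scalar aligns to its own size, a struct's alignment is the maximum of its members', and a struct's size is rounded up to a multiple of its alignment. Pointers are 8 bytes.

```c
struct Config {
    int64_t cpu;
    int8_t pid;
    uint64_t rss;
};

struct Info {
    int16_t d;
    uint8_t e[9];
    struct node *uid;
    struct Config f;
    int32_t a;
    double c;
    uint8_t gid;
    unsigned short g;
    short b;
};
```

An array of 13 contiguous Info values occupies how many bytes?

Config: @0: cpu [8B, align 8] → 8; @8: pid [1B, align 1] → 9; +7 pad (align 8); @16: rss [8B, align 8] → 24; size 24, align 8
@0: d [2B, align 2] → 2
@2: e [9B, align 1] → 11
+5 pad (align 8)
@16: uid [8B, align 8] → 24
@24: f [24B, align 8] → 48
@48: a [4B, align 4] → 52
+4 pad (align 8)
@56: c [8B, align 8] → 64
@64: gid [1B, align 1] → 65
+1 pad (align 2)
@66: g [2B, align 2] → 68
@68: b [2B, align 2] → 70
+2 tail pad (align 8)
size 72, align 8
array of 13: 13 × 72 = 936

936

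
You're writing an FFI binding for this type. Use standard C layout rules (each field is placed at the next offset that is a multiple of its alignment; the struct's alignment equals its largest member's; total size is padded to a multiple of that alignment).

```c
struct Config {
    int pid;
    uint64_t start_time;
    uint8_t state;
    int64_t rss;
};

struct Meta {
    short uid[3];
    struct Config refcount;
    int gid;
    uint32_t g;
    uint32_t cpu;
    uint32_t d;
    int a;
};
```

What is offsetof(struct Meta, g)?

44

Config: @0: pid [4B, align 4] → 4; +4 pad (align 8); @8: start_time [8B, align 8] → 16; @16: state [1B, align 1] → 17; +7 pad (align 8); @24: rss [8B, align 8] → 32; size 32, align 8
@0: uid [6B, align 2] → 6
+2 pad (align 8)
@8: refcount [32B, align 8] → 40
@40: gid [4B, align 4] → 44
@44: g [4B, align 4] → 48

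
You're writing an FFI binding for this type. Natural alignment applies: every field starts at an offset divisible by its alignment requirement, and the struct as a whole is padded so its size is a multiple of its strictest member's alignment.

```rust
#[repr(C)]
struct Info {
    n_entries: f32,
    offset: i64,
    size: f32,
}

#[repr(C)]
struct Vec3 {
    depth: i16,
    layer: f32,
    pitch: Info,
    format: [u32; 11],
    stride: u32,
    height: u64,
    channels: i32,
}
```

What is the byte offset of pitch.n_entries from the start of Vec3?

Info: @0: n_entries [4B, align 4] → 4; +4 pad (align 8); @8: offset [8B, align 8] → 16; @16: size [4B, align 4] → 20; +4 tail pad (align 8); size 24, align 8
@0: depth [2B, align 2] → 2
+2 pad (align 4)
@4: layer [4B, align 4] → 8
@8: pitch [24B, align 8] → 32
within Info: n_entries at 0
8 + 0 = 8

8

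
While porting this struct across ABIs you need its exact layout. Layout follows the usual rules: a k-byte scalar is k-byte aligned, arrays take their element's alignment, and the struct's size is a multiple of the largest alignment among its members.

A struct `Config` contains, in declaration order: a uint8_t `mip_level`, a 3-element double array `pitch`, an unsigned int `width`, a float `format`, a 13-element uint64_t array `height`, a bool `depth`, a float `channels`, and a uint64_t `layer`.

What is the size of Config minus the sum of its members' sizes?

10

@0: mip_level [1B, align 1] → 1
+7 pad (align 8)
@8: pitch [24B, align 8] → 32
@32: width [4B, align 4] → 36
@36: format [4B, align 4] → 40
@40: height [104B, align 8] → 144
@144: depth [1B, align 1] → 145
+3 pad (align 4)
@148: channels [4B, align 4] → 152
@152: layer [8B, align 8] → 160
size 160, align 8
data bytes 150, size 160 → padding 10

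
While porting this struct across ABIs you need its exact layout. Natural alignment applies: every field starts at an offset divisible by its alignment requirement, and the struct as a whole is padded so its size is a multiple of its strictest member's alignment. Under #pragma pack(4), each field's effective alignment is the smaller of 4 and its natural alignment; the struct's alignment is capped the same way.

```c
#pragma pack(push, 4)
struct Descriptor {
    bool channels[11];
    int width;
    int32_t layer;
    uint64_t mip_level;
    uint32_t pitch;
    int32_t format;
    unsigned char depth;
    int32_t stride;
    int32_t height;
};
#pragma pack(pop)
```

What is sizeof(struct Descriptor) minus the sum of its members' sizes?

4

0..11  channels  (11B, 1-aligned)
11..12  -- padding (1B)
12..16  width  (4B, 4-aligned)
16..20  layer  (4B, 4-aligned)
20..28  mip_level  (8B, 4-aligned)
28..32  pitch  (4B, 4-aligned)
32..36  format  (4B, 4-aligned)
36..37  depth  (1B, 1-aligned)
37..40  -- padding (3B)
40..44  stride  (4B, 4-aligned)
44..48  height  (4B, 4-aligned)
sizeof = 48, alignof = 4
data bytes 44, size 48 → padding 4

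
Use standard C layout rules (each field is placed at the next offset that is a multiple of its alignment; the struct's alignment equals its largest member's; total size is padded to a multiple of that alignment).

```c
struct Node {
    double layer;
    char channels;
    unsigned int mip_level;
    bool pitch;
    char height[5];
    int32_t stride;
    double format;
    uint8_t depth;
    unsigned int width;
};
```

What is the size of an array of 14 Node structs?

@0: layer [8B, align 8] → 8
@8: channels [1B, align 1] → 9
+3 pad (align 4)
@12: mip_level [4B, align 4] → 16
@16: pitch [1B, align 1] → 17
@17: height [5B, align 1] → 22
+2 pad (align 4)
@24: stride [4B, align 4] → 28
+4 pad (align 8)
@32: format [8B, align 8] → 40
@40: depth [1B, align 1] → 41
+3 pad (align 4)
@44: width [4B, align 4] → 48
size 48, align 8
array of 14: 14 × 48 = 672

672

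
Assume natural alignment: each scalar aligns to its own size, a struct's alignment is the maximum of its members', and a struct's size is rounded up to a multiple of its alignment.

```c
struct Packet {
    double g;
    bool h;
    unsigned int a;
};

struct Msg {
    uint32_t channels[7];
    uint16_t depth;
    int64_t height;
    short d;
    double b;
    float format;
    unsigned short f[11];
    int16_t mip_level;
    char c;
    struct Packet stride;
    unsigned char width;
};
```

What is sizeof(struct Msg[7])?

Packet: g at 0 (size 8, align 8) → ends 8; h at 8 (size 1, align 1) → ends 9; pad 3 to align 4 for a; a at 12 (size 4, align 4) → ends 16; total 16 bytes, alignment 8
channels at 0 (size 28, align 4) → ends 28
depth at 28 (size 2, align 2) → ends 30
pad 2 to align 8 for height
height at 32 (size 8, align 8) → ends 40
d at 40 (size 2, align 2) → ends 42
pad 6 to align 8 for b
b at 48 (size 8, align 8) → ends 56
format at 56 (size 4, align 4) → ends 60
f at 60 (size 22, align 2) → ends 82
mip_level at 82 (size 2, align 2) → ends 84
c at 84 (size 1, align 1) → ends 85
pad 3 to align 8 for stride
stride at 88 (size 16, align 8) → ends 104
width at 104 (size 1, align 1) → ends 105
tail pad 7 to reach multiple of 8
total 112 bytes, alignment 8
array of 7: 7 × 112 = 784

784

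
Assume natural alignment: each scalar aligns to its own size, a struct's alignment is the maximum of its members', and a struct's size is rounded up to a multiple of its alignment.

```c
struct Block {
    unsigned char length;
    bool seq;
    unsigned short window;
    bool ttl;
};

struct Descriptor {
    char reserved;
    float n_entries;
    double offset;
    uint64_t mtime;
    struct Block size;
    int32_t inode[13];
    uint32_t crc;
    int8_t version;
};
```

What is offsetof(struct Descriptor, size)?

Block: 0..1  length  (1B, 1-aligned); 1..2  seq  (1B, 1-aligned); 2..4  window  (2B, 2-aligned); 4..5  ttl  (1B, 1-aligned); 5..6  -- tail padding (1B); sizeof = 6, alignof = 2
0..1  reserved  (1B, 1-aligned)
1..4  -- padding (3B)
4..8  n_entries  (4B, 4-aligned)
8..16  offset  (8B, 8-aligned)
16..24  mtime  (8B, 8-aligned)
24..30  size  (6B, 2-aligned)

24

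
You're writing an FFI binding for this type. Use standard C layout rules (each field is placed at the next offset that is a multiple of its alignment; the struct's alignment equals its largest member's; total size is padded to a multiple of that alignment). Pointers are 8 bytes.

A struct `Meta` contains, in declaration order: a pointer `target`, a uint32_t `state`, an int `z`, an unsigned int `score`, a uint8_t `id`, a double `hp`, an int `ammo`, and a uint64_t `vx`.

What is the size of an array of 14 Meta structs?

672

@0: target [8B, align 8] → 8
@8: state [4B, align 4] → 12
@12: z [4B, align 4] → 16
@16: score [4B, align 4] → 20
@20: id [1B, align 1] → 21
+3 pad (align 8)
@24: hp [8B, align 8] → 32
@32: ammo [4B, align 4] → 36
+4 pad (align 8)
@40: vx [8B, align 8] → 48
size 48, align 8
array of 14: 14 × 48 = 672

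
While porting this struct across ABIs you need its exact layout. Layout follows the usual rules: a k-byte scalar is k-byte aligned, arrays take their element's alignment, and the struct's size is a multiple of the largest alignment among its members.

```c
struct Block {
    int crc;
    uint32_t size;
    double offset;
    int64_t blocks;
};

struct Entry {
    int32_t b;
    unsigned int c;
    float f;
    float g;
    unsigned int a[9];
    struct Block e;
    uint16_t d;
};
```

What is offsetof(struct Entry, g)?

12

Block: @0: crc [4B, align 4] → 4; @4: size [4B, align 4] → 8; @8: offset [8B, align 8] → 16; @16: blocks [8B, align 8] → 24; size 24, align 8
@0: b [4B, align 4] → 4
@4: c [4B, align 4] → 8
@8: f [4B, align 4] → 12
@12: g [4B, align 4] → 16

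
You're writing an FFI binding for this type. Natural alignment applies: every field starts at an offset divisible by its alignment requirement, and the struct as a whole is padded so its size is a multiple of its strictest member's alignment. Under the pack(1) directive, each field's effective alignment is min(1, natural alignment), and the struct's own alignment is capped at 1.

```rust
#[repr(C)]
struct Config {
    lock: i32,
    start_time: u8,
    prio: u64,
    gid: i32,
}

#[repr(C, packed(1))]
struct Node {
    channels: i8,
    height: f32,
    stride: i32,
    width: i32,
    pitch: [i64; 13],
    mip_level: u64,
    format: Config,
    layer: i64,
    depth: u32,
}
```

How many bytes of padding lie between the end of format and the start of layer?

0

Config: @0: lock [4B, align 4] → 4; @4: start_time [1B, align 1] → 5; +3 pad (align 8); @8: prio [8B, align 8] → 16; @16: gid [4B, align 4] → 20; +4 tail pad (align 8); size 24, align 8
@0: channels [1B, align 1] → 1
@1: height [4B, align 1] → 5
@5: stride [4B, align 1] → 9
@9: width [4B, align 1] → 13
@13: pitch [104B, align 1] → 117
@117: mip_level [8B, align 1] → 125
@125: format [24B, align 1] → 149
@149: layer [8B, align 1] → 157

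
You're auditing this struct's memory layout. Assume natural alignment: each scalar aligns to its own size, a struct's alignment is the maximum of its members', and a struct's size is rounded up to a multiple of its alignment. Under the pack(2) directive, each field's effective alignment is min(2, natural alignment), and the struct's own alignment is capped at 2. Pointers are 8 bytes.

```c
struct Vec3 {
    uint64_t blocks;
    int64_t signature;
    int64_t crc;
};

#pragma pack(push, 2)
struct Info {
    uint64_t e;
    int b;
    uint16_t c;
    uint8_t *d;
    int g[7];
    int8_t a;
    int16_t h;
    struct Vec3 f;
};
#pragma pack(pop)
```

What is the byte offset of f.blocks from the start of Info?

54

Vec3: blocks at 0 (size 8, align 8) → ends 8; signature at 8 (size 8, align 8) → ends 16; crc at 16 (size 8, align 8) → ends 24; total 24 bytes, alignment 8
e at 0 (size 8, align 2) → ends 8
b at 8 (size 4, align 2) → ends 12
c at 12 (size 2, align 2) → ends 14
d at 14 (size 8, align 2) → ends 22
g at 22 (size 28, align 2) → ends 50
a at 50 (size 1, align 1) → ends 51
pad 1 to align 2 for h
h at 52 (size 2, align 2) → ends 54
f at 54 (size 24, align 2) → ends 78
within Vec3: blocks at 0
54 + 0 = 54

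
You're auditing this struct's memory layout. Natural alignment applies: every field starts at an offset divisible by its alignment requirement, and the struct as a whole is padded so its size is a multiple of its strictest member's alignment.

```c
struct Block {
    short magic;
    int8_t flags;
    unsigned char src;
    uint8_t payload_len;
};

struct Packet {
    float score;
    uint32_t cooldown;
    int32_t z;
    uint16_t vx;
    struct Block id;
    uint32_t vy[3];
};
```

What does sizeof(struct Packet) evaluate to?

32 bytes

Block: @0: magic [2B, align 2] → 2; @2: flags [1B, align 1] → 3; @3: src [1B, align 1] → 4; @4: payload_len [1B, align 1] → 5; +1 tail pad (align 2); size 6, align 2
@0: score [4B, align 4] → 4
@4: cooldown [4B, align 4] → 8
@8: z [4B, align 4] → 12
@12: vx [2B, align 2] → 14
@14: id [6B, align 2] → 20
@20: vy [12B, align 4] → 32
size 32, align 4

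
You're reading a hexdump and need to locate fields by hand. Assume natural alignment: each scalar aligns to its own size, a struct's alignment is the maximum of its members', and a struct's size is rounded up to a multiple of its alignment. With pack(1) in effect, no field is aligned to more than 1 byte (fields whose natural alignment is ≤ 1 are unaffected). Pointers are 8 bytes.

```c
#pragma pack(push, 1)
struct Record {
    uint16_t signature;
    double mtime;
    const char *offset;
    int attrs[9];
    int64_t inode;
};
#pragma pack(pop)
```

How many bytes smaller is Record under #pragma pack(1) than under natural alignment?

10

natural layout:
  @0: signature [2B, align 2] → 2
  +6 pad (align 8)
  @8: mtime [8B, align 8] → 16
  @16: offset [8B, align 8] → 24
  @24: attrs [36B, align 4] → 60
  +4 pad (align 8)
  @64: inode [8B, align 8] → 72
  size 72, align 8
packed(1) layout:
  @0: signature [2B, align 1] → 2
  @2: mtime [8B, align 1] → 10
  @10: offset [8B, align 1] → 18
  @18: attrs [36B, align 1] → 54
  @54: inode [8B, align 1] → 62
  size 62, align 1
72 − 62 = 10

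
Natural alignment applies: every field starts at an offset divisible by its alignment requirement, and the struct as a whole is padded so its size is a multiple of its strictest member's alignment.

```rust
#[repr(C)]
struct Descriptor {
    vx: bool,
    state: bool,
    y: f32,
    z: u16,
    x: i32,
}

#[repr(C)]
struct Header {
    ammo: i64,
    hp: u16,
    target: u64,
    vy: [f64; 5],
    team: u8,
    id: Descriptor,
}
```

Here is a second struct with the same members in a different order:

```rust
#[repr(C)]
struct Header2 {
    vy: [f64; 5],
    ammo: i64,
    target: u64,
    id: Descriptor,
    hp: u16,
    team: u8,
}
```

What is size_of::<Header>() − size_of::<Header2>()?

8

Descriptor: 0..1  vx  (1B, 1-aligned); 1..2  state  (1B, 1-aligned); 2..4  -- padding (2B); 4..8  y  (4B, 4-aligned); 8..10  z  (2B, 2-aligned); 10..12  -- padding (2B); 12..16  x  (4B, 4-aligned); sizeof = 16, alignof = 4
0..8  ammo  (8B, 8-aligned)
8..10  hp  (2B, 2-aligned)
10..16  -- padding (6B)
16..24  target  (8B, 8-aligned)
24..64  vy  (40B, 8-aligned)
64..65  team  (1B, 1-aligned)
65..68  -- padding (3B)
68..84  id  (16B, 4-aligned)
84..88  -- tail padding (4B)
sizeof = 88, alignof = 8
— Header2 —
0..40  vy  (40B, 8-aligned)
40..48  ammo  (8B, 8-aligned)
48..56  target  (8B, 8-aligned)
56..72  id  (16B, 4-aligned)
72..74  hp  (2B, 2-aligned)
74..75  team  (1B, 1-aligned)
75..80  -- tail padding (5B)
sizeof = 80, alignof = 8
88 − 80 = 8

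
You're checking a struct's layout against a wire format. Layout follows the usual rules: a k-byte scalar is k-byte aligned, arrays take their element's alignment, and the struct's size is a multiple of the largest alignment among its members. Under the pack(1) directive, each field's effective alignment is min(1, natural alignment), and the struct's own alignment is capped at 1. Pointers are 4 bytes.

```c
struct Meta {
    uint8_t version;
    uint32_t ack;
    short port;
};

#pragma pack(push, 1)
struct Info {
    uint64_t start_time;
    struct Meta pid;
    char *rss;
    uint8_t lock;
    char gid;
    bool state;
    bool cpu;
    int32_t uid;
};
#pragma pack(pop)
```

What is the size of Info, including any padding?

Meta: @0: version [1B, align 1] → 1; +3 pad (align 4); @4: ack [4B, align 4] → 8; @8: port [2B, align 2] → 10; +2 tail pad (align 4); size 12, align 4
@0: start_time [8B, align 1] → 8
@8: pid [12B, align 1] → 20
@20: rss [4B, align 1] → 24
@24: lock [1B, align 1] → 25
@25: gid [1B, align 1] → 26
@26: state [1B, align 1] → 27
@27: cpu [1B, align 1] → 28
@28: uid [4B, align 1] → 32
size 32, align 1

32 bytes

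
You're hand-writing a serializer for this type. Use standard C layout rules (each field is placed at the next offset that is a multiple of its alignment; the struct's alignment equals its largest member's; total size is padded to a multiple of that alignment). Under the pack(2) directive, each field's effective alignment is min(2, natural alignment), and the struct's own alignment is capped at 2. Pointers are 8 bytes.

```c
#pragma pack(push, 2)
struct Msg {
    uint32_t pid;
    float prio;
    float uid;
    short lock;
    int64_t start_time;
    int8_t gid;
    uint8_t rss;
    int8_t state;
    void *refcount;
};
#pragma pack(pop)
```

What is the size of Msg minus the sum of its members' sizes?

1

pid at 0 (size 4, align 2) → ends 4
prio at 4 (size 4, align 2) → ends 8
uid at 8 (size 4, align 2) → ends 12
lock at 12 (size 2, align 2) → ends 14
start_time at 14 (size 8, align 2) → ends 22
gid at 22 (size 1, align 1) → ends 23
rss at 23 (size 1, align 1) → ends 24
state at 24 (size 1, align 1) → ends 25
pad 1 to align 2 for refcount
refcount at 26 (size 8, align 2) → ends 34
total 34 bytes, alignment 2
data bytes 33, size 34 → padding 1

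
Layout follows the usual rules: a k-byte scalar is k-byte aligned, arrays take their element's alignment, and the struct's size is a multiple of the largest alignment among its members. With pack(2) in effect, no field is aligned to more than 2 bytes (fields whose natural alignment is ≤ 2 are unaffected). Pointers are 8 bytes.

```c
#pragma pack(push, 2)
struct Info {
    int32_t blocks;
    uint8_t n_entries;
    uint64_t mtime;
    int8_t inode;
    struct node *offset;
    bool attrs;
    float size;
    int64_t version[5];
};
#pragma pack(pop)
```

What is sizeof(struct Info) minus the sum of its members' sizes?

3

blocks at 0 (size 4, align 2) → ends 4
n_entries at 4 (size 1, align 1) → ends 5
pad 1 to align 2 for mtime
mtime at 6 (size 8, align 2) → ends 14
inode at 14 (size 1, align 1) → ends 15
pad 1 to align 2 for offset
offset at 16 (size 8, align 2) → ends 24
attrs at 24 (size 1, align 1) → ends 25
pad 1 to align 2 for size
size at 26 (size 4, align 2) → ends 30
version at 30 (size 40, align 2) → ends 70
total 70 bytes, alignment 2
data bytes 67, size 70 → padding 3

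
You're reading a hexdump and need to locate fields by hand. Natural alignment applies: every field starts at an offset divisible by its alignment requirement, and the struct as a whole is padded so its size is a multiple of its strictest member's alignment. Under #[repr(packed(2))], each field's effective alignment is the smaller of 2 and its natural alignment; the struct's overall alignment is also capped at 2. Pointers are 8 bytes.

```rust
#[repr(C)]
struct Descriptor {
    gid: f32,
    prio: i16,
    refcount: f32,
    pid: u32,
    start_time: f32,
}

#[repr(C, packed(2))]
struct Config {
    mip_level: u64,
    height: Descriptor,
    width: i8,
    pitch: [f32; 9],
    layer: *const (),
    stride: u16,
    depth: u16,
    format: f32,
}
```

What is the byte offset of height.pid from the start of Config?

20

Descriptor: 0..4  gid  (4B, 4-aligned); 4..6  prio  (2B, 2-aligned); 6..8  -- padding (2B); 8..12  refcount  (4B, 4-aligned); 12..16  pid  (4B, 4-aligned); 16..20  start_time  (4B, 4-aligned); sizeof = 20, alignof = 4
0..8  mip_level  (8B, 2-aligned)
8..28  height  (20B, 2-aligned)
within Descriptor: pid at 12
8 + 12 = 20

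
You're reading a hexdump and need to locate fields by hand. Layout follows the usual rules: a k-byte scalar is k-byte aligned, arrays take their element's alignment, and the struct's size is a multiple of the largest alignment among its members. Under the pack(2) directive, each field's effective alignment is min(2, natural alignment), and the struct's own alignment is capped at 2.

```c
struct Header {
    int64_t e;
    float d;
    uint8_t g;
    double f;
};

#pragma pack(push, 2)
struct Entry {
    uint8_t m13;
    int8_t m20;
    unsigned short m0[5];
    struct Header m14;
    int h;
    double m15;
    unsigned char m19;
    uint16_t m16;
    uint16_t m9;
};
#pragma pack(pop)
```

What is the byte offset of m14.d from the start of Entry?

Header: @0: e [8B, align 8] → 8; @8: d [4B, align 4] → 12; @12: g [1B, align 1] → 13; +3 pad (align 8); @16: f [8B, align 8] → 24; size 24, align 8
@0: m13 [1B, align 1] → 1
@1: m20 [1B, align 1] → 2
@2: m0 [10B, align 2] → 12
@12: m14 [24B, align 2] → 36
within Header: d at 8
12 + 8 = 20

20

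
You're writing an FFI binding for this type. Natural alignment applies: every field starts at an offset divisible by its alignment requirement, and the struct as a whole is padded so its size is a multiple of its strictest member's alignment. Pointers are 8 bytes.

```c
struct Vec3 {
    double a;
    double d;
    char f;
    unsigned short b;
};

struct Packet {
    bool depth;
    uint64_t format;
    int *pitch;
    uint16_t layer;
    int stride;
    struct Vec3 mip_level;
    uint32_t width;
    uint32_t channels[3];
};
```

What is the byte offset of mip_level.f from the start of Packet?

Vec3: @0: a [8B, align 8] → 8; @8: d [8B, align 8] → 16; @16: f [1B, align 1] → 17; +1 pad (align 2); @18: b [2B, align 2] → 20; +4 tail pad (align 8); size 24, align 8
@0: depth [1B, align 1] → 1
+7 pad (align 8)
@8: format [8B, align 8] → 16
@16: pitch [8B, align 8] → 24
@24: layer [2B, align 2] → 26
+2 pad (align 4)
@28: stride [4B, align 4] → 32
@32: mip_level [24B, align 8] → 56
within Vec3: f at 16
32 + 16 = 48

48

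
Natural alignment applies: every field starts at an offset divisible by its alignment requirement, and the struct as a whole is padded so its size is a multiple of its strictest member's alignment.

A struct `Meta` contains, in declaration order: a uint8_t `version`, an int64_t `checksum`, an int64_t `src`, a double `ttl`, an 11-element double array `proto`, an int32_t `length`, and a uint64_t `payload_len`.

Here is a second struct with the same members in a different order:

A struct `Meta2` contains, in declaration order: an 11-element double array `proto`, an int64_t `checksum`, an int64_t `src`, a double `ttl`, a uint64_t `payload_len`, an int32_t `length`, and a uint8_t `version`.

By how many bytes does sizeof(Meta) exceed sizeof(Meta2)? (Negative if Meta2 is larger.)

@0: version [1B, align 1] → 1
+7 pad (align 8)
@8: checksum [8B, align 8] → 16
@16: src [8B, align 8] → 24
@24: ttl [8B, align 8] → 32
@32: proto [88B, align 8] → 120
@120: length [4B, align 4] → 124
+4 pad (align 8)
@128: payload_len [8B, align 8] → 136
size 136, align 8
— Meta2 —
@0: proto [88B, align 8] → 88
@88: checksum [8B, align 8] → 96
@96: src [8B, align 8] → 104
@104: ttl [8B, align 8] → 112
@112: payload_len [8B, align 8] → 120
@120: length [4B, align 4] → 124
@124: version [1B, align 1] → 125
+3 tail pad (align 8)
size 128, align 8
136 − 128 = 8

8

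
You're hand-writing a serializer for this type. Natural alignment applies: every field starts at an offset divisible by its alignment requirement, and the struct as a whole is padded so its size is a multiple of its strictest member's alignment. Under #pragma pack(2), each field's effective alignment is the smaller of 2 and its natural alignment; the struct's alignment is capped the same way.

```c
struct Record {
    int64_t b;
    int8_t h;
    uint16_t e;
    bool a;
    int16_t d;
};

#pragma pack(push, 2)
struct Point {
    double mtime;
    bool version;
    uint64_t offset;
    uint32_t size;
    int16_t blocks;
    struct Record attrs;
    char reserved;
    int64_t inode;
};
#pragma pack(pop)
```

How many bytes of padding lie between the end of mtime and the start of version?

0

Record: 0..8  b  (8B, 8-aligned); 8..9  h  (1B, 1-aligned); 9..10  -- padding (1B); 10..12  e  (2B, 2-aligned); 12..13  a  (1B, 1-aligned); 13..14  -- padding (1B); 14..16  d  (2B, 2-aligned); sizeof = 16, alignof = 8
0..8  mtime  (8B, 2-aligned)
8..9  version  (1B, 1-aligned)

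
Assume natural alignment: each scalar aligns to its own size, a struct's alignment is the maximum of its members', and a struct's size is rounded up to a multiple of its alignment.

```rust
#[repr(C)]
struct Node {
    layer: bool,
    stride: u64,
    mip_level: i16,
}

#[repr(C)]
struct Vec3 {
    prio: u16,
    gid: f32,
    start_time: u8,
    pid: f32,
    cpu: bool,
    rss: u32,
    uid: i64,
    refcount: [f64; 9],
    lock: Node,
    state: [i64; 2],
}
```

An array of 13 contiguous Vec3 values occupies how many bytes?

Node: @0: layer [1B, align 1] → 1; +7 pad (align 8); @8: stride [8B, align 8] → 16; @16: mip_level [2B, align 2] → 18; +6 tail pad (align 8); size 24, align 8
@0: prio [2B, align 2] → 2
+2 pad (align 4)
@4: gid [4B, align 4] → 8
@8: start_time [1B, align 1] → 9
+3 pad (align 4)
@12: pid [4B, align 4] → 16
@16: cpu [1B, align 1] → 17
+3 pad (align 4)
@20: rss [4B, align 4] → 24
@24: uid [8B, align 8] → 32
@32: refcount [72B, align 8] → 104
@104: lock [24B, align 8] → 128
@128: state [16B, align 8] → 144
size 144, align 8
array of 13: 13 × 144 = 1872

1872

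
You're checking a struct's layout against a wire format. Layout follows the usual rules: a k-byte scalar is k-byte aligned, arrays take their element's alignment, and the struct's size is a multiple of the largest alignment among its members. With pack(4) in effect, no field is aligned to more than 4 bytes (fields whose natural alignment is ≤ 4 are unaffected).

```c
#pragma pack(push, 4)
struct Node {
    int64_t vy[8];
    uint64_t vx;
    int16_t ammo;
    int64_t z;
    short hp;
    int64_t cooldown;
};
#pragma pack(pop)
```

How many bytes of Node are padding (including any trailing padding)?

@0: vy [64B, align 4] → 64
@64: vx [8B, align 4] → 72
@72: ammo [2B, align 2] → 74
+2 pad (align 4)
@76: z [8B, align 4] → 84
@84: hp [2B, align 2] → 86
+2 pad (align 4)
@88: cooldown [8B, align 4] → 96
size 96, align 4
data bytes 92, size 96 → padding 4

4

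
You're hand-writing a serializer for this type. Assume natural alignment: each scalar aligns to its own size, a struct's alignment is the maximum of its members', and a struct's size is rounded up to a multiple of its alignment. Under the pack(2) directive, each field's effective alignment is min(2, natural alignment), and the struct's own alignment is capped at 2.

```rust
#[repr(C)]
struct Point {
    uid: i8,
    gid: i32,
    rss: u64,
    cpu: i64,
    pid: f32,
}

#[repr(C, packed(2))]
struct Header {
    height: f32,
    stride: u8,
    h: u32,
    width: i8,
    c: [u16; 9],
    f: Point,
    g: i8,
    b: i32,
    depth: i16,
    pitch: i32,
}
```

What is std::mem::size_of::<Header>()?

74

Point: @0: uid [1B, align 1] → 1; +3 pad (align 4); @4: gid [4B, align 4] → 8; @8: rss [8B, align 8] → 16; @16: cpu [8B, align 8] → 24; @24: pid [4B, align 4] → 28; +4 tail pad (align 8); size 32, align 8
@0: height [4B, align 2] → 4
@4: stride [1B, align 1] → 5
+1 pad (align 2)
@6: h [4B, align 2] → 10
@10: width [1B, align 1] → 11
+1 pad (align 2)
@12: c [18B, align 2] → 30
@30: f [32B, align 2] → 62
@62: g [1B, align 1] → 63
+1 pad (align 2)
@64: b [4B, align 2] → 68
@68: depth [2B, align 2] → 70
@70: pitch [4B, align 2] → 74
size 74, align 2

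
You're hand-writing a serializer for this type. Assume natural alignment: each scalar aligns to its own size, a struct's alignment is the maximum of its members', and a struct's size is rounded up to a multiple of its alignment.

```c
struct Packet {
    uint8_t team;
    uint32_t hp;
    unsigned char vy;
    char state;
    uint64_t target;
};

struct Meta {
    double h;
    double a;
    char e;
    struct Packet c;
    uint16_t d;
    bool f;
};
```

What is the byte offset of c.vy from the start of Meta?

Packet: 0..1  team  (1B, 1-aligned); 1..4  -- padding (3B); 4..8  hp  (4B, 4-aligned); 8..9  vy  (1B, 1-aligned); 9..10  state  (1B, 1-aligned); 10..16  -- padding (6B); 16..24  target  (8B, 8-aligned); sizeof = 24, alignof = 8
0..8  h  (8B, 8-aligned)
8..16  a  (8B, 8-aligned)
16..17  e  (1B, 1-aligned)
17..24  -- padding (7B)
24..48  c  (24B, 8-aligned)
within Packet: vy at 8
24 + 8 = 32

32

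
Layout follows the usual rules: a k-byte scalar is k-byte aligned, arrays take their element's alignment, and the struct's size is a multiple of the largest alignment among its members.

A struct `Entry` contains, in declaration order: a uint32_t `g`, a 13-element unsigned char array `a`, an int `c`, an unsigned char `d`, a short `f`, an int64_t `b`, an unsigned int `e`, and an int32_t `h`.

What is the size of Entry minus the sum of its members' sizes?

@0: g [4B, align 4] → 4
@4: a [13B, align 1] → 17
+3 pad (align 4)
@20: c [4B, align 4] → 24
@24: d [1B, align 1] → 25
+1 pad (align 2)
@26: f [2B, align 2] → 28
+4 pad (align 8)
@32: b [8B, align 8] → 40
@40: e [4B, align 4] → 44
@44: h [4B, align 4] → 48
size 48, align 8
data bytes 40, size 48 → padding 8

8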